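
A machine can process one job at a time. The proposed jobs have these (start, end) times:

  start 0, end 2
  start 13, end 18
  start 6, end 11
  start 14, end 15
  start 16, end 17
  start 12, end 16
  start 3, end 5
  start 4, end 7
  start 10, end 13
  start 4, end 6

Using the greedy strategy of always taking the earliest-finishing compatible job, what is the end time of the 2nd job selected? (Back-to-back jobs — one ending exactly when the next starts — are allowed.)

By end time: (0,2), (3,5), (4,6), (4,7), (6,11), (10,13), (14,15), (12,16), (16,17), (13,18).
Pick (0,2); next start ≥ 2 → (3,5); next start ≥ 5 → (6,11); next start ≥ 11 → (14,15); next start ≥ 15 → (16,17).
Selected: (0,2) (3,5) (6,11) (14,15) (16,17)

5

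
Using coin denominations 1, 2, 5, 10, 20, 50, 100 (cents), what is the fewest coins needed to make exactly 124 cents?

Use the largest denomination that fits, subtract, and repeat.
124 = 1×100 + 1×20 + 2×2
Total coins = 1 + 1 + 2 = 4

4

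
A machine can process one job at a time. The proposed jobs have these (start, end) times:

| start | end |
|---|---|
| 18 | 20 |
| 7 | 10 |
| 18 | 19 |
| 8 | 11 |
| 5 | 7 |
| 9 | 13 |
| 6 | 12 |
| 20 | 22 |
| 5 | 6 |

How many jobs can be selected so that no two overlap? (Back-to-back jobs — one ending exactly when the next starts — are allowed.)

4

By end time: (5,6), (5,7), (7,10), (8,11), (6,12), (9,13), (18,19), (18,20), (20,22).
Pick (5,6); next start ≥ 6 → (7,10); next start ≥ 10 → (18,19); next start ≥ 19 → (20,22).
Selected 4 jobs.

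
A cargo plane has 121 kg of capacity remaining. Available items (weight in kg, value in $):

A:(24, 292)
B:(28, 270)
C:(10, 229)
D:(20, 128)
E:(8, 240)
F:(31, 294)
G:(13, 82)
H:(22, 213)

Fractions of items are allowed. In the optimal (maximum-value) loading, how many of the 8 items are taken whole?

Sort by value per unit weight and fill in that order.
Order: E (240/8=30.00) > C (229/10=22.90) > A (292/24=12.17) > H (213/22=9.68) > B (270/28=9.64) > F (294/31=9.48) > D (128/20=6.40) > G (82/13=6.31)
Fill: take E (8 @ 240) → take C (10 @ 229) → take A (24 @ 292) → take H (22 @ 213) → take B (28 @ 270) → take 29/31 of F → 275.03; 121/121 used.
5 item(s) taken whole; one partial (take 29/31 of F).

5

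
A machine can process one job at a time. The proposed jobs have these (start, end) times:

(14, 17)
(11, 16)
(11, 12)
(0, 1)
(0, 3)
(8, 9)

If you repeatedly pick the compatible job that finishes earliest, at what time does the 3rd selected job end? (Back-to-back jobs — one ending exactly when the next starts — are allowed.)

By end time: (0,1), (0,3), (8,9), (11,12), (11,16), (14,17).
Pick (0,1); next start ≥ 1 → (8,9); next start ≥ 9 → (11,12); next start ≥ 12 → (14,17).
Selected: (0,1) (8,9) (11,12) (14,17)

12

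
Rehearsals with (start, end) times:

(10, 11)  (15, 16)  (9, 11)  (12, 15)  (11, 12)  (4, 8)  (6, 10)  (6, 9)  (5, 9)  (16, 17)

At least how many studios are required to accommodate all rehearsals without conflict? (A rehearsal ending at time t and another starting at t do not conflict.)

Events (time:±→running): 4:+→1 5:+→2 6:+→3 6:+→4 … peak 4.

4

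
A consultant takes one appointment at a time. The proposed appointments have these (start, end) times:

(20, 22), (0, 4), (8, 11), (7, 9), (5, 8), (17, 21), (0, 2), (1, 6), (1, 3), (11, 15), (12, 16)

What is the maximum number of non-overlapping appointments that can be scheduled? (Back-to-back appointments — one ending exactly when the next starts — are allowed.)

5

Greedy by earliest finish: after sorting by end time, pick each interval compatible with the last pick.
By end time: (0,2), (1,3), (0,4), (1,6), (5,8), (7,9), (8,11), (11,15), (12,16), (17,21), (20,22).
Pick (0,2); next start ≥ 2 → (5,8); next start ≥ 8 → (8,11); next start ≥ 11 → (11,15); next start ≥ 15 → (17,21).
Selected 5 appointments.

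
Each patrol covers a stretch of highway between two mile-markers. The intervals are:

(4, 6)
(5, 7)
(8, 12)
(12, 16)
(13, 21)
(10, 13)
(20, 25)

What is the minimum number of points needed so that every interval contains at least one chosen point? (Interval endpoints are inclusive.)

3

Process intervals by earliest right end; each time one isn't hit yet, stab at its right endpoint.
Sorted: [4,6] [5,7] [8,12] [10,13] [12,16] [13,21] [20,25]
{[4,6],[5,7]} hit by 6; {[8,12],[10,13],[12,16]} hit by 12; {[13,21],[20,25]} hit by 21.
Points: 6, 12, 21 (3 total).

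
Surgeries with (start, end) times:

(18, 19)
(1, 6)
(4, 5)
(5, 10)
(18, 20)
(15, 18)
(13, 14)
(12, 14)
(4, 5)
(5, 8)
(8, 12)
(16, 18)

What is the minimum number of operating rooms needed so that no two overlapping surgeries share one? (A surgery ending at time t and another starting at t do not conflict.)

The answer is the maximum number of intervals overlapping at any instant.
starts: [1, 4, 4, 5, 5, 8, 12, 13, 15, 16, 18, 18]
ends:   [5, 5, 6, 8, 10, 12, 14, 14, 18, 18, 19, 20]
s1→1 s4→2 s4→3  — peak 3.

3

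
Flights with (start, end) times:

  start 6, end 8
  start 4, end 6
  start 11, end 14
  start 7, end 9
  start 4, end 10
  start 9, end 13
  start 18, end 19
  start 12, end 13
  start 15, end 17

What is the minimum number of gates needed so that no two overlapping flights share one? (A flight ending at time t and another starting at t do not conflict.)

3

The answer is the maximum number of intervals overlapping at any instant.
Events (time:±→running): 4:+→1 4:+→2 6:-→1 6:+→2 7:+→3 … peak 3.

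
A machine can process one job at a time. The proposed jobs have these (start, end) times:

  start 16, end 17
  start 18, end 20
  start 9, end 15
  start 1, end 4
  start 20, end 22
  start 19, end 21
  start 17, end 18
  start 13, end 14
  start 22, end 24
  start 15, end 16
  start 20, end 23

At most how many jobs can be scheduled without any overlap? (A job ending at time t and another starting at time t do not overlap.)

8

Order by finish time; keep every interval that doesn't clash with the previous kept one.
Sorted by end: (1,4)  (13,14)  (9,15)  (15,16)  (16,17)  (17,18)  (18,20)  (19,21)  (20,22)  (20,23)  (22,24)
take (1,4); take (13,14); skip (9,15); take (15,16); take (16,17); take (17,18); take (18,20); take (20,22); take (22,24).
Selected 8 jobs.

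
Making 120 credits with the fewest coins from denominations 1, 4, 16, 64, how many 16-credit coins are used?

Greedy: take as many of the largest coin as possible, then repeat with the remainder.
120 − 1×64→56 − 3×16→8 − 2×4→0
Count of 16: 3

3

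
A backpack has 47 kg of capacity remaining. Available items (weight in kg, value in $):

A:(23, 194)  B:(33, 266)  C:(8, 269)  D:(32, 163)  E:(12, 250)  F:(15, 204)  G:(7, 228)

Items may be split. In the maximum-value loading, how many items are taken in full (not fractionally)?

Ratios (sorted): C 33.62, G 32.57, E 20.83, F 13.60, A 8.43, B 8.06, D 5.09
take C (8 @ 269); take G (7 @ 228); take E (12 @ 250); take F (15 @ 204); take 5/23 of A → 42.17. Capacity used 47/47.
4 item(s) taken whole; one partial (take 5/23 of A).

4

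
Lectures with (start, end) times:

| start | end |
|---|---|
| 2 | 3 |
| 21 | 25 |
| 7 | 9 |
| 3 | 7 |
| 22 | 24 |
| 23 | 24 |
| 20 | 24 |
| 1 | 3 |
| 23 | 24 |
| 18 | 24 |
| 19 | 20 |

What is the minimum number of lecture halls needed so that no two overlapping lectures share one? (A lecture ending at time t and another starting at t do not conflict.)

Count concurrent intervals with a sweep; the peak is the room count.
Events (time:±→running): 1:+→1 2:+→2 3:-→1 3:-→0 3:+→1 7:-→0 7:+→1 9:-→0 18:+→1 19:+→2 20:-→1 20:+→2 21:+→3 22:+→4 23:+→5 23:+→6 … peak 6.

6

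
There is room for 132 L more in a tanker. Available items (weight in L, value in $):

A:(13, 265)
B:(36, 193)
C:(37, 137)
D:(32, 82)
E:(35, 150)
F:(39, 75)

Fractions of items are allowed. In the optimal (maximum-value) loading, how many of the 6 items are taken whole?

Sort by value per unit weight and fill in that order.
Ratios (sorted): A 20.38, B 5.36, E 4.29, C 3.70, D 2.56, F 1.92
take A (13 @ 265); take B (36 @ 193); take E (35 @ 150); take C (37 @ 137); take 11/32 of D → 28.19. Capacity used 132/132.
4 item(s) taken whole; one partial (take 11/32 of D).

4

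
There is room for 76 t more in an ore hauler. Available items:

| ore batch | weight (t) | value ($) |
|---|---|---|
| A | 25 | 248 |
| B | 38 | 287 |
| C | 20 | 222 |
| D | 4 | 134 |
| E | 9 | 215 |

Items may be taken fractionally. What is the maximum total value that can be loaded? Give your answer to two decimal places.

Sort by value per unit weight and fill in that order.
Order: D (134/4=33.50) > E (215/9=23.89) > C (222/20=11.10) > A (248/25=9.92) > B (287/38=7.55)
Fill: take D (4 @ 134) → take E (9 @ 215) → take C (20 @ 222) → take A (25 @ 248) → take 18/38 of B → 135.95; 76/76 used.
Total value = 954.95

954.95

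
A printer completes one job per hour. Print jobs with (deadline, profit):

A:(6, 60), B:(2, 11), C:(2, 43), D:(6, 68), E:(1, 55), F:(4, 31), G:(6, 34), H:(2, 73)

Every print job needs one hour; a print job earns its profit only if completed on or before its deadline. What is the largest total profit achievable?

Profit order: H=73 D=68 A=60 E=55 C=43 G=34 F=31 B=11
Assign: H→slot 2, D→slot 6, A→slot 5, E→slot 1, C skipped, G→slot 4, F→slot 3, B skipped.
Slots: [1:E] [2:H] [3:F] [4:G] [5:A] [6:D]
Profit = 55 + 73 + 31 + 34 + 60 + 68 = 321

321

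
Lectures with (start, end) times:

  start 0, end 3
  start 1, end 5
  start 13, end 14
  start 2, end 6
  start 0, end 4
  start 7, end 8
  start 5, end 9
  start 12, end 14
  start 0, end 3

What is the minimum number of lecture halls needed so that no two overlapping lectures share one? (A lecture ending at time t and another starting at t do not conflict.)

5

The answer is the maximum number of intervals overlapping at any instant.
starts: [0, 0, 0, 1, 2, 5, 7, 12, 13]
ends:   [3, 3, 4, 5, 6, 8, 9, 14, 14]
s0→1 s0→2 s0→3 s1→4 s2→5  — peak 5.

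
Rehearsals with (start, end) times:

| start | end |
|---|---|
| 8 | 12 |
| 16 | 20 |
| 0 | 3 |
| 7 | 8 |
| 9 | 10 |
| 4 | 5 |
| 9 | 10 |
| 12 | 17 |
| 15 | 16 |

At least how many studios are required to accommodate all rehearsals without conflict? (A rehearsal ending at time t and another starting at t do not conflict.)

Count concurrent intervals with a sweep; the peak is the room count.
starts: [0, 4, 7, 8, 9, 9, 12, 15, 16]
ends:   [3, 5, 8, 10, 10, 12, 16, 17, 20]
s0→1 e3→0 s4→1 e5→0 s7→1 e8→0 s8→1 s9→2 s9→3  — peak 3.

3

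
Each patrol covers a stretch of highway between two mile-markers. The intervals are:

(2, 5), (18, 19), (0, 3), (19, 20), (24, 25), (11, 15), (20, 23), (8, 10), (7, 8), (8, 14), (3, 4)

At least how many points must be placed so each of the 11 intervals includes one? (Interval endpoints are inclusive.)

By right end: [0,3]  [3,4]  [2,5]  [7,8]  [8,10]  [8,14]  [11,15]  [18,19]  [19,20]  [20,23]  [24,25]
[0,3] uncovered → point at 3; [7,8] uncovered → point at 8; [11,15] uncovered → point at 15; [18,19] uncovered → point at 19; [20,23] uncovered → point at 23; [24,25] uncovered → point at 25.
Points: 3, 8, 15, 19, 23, 25 (6 total).

6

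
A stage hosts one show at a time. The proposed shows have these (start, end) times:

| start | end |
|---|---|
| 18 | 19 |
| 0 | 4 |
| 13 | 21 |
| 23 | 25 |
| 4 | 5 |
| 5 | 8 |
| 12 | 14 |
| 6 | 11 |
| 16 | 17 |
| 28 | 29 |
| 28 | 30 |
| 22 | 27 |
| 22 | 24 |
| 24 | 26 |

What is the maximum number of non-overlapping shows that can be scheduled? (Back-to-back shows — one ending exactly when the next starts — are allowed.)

9

By end time: (0,4), (4,5), (5,8), (6,11), (12,14), (16,17), (18,19), (13,21), (22,24), (23,25), (24,26), (22,27), (28,29), (28,30).
Pick (0,4); next start ≥ 4 → (4,5); next start ≥ 5 → (5,8); next start ≥ 8 → (12,14); next start ≥ 14 → (16,17); next start ≥ 17 → (18,19); next start ≥ 19 → (22,24); next start ≥ 24 → (24,26); next start ≥ 26 → (28,29).
Selected 9 shows.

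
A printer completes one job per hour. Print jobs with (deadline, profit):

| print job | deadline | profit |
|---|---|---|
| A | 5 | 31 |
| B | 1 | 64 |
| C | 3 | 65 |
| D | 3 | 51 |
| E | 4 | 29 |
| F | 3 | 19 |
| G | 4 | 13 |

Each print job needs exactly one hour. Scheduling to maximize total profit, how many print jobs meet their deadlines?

5

By profit: C(d3,65), B(d1,64), D(d3,51), A(d5,31), E(d4,29), F(d3,19), G(d4,13)
C→slot 3; B→slot 1; D→slot 2; A→slot 5; E→slot 4; F skipped; G skipped.
5 of 7 scheduled.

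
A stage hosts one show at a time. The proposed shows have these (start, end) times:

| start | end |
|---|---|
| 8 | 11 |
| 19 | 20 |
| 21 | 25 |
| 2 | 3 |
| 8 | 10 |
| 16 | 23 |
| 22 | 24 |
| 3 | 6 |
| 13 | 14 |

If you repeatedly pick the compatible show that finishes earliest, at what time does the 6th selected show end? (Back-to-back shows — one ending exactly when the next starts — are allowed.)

24

Sort by end time and greedily take each interval whose start is ≥ the last chosen end.
Sorted by end: (2,3)  (3,6)  (8,10)  (8,11)  (13,14)  (19,20)  (16,23)  (22,24)  (21,25)
take (2,3); take (3,6); take (8,10); take (13,14); take (19,20); take (22,24); skip (21,25).
Selected: (2,3) (3,6) (8,10) (13,14) (19,20) (22,24)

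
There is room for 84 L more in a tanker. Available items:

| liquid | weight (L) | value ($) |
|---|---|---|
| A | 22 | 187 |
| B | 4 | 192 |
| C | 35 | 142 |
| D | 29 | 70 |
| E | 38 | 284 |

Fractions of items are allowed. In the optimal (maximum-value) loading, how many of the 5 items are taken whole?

Sort by value per unit weight and fill in that order.
Order: B (192/4=48.00) > A (187/22=8.50) > E (284/38=7.47) > C (142/35=4.06) > D (70/29=2.41)
Fill: take B (4 @ 192) → take A (22 @ 187) → take E (38 @ 284) → take 20/35 of C → 81.14; 84/84 used.
3 item(s) taken whole; one partial (take 20/35 of C).

3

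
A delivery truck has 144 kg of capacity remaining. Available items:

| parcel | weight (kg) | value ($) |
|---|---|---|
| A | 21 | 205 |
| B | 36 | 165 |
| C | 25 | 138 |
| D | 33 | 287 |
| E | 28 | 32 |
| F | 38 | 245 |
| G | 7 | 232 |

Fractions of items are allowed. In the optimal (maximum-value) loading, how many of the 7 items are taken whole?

5

Ratios (sorted): G 33.14, A 9.76, D 8.70, F 6.45, C 5.52, B 4.58, E 1.14
take G (7 @ 232); take A (21 @ 205); take D (33 @ 287); take F (38 @ 245); take C (25 @ 138); take 20/36 of B → 91.67. Capacity used 144/144.
5 item(s) taken whole; one partial (take 20/36 of B).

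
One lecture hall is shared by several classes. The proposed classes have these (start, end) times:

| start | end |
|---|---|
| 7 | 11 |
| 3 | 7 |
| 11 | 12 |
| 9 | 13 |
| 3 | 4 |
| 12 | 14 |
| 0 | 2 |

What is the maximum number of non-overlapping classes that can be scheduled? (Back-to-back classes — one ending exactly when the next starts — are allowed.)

Sort by end time and greedily take each interval whose start is ≥ the last chosen end.
By end time: (0,2), (3,4), (3,7), (7,11), (11,12), (9,13), (12,14).
Pick (0,2); next start ≥ 2 → (3,4); next start ≥ 4 → (7,11); next start ≥ 11 → (11,12); next start ≥ 12 → (12,14).
Selected 5 classes.

5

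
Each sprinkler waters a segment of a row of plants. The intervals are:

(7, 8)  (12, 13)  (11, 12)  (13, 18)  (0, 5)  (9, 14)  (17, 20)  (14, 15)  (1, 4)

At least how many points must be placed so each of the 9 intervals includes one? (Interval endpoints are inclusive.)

Process intervals by earliest right end; each time one isn't hit yet, stab at its right endpoint.
Sorted: [1,4] [0,5] [7,8] [11,12] [12,13] [9,14] [14,15] [13,18] [17,20]
{[1,4],[0,5]} hit by 4; {[7,8]} hit by 8; {[11,12],[12,13],[9,14]} hit by 12; {[14,15],[13,18]} hit by 15; {[17,20]} hit by 20.
Points: 4, 8, 12, 15, 20 (5 total).

5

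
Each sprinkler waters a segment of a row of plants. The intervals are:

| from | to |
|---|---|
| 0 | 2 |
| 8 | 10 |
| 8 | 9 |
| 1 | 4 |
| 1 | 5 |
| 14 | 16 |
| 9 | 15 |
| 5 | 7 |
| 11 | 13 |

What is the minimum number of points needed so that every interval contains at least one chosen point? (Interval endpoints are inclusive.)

5

Sorted: [0,2] [1,4] [1,5] [5,7] [8,9] [8,10] [11,13] [9,15] [14,16]
{[0,2],[1,4],[1,5]} hit by 2; {[5,7]} hit by 7; {[8,9],[8,10]} hit by 9; {[11,13],[9,15]} hit by 13; {[14,16]} hit by 16.
Points: 2, 7, 9, 13, 16 (5 total).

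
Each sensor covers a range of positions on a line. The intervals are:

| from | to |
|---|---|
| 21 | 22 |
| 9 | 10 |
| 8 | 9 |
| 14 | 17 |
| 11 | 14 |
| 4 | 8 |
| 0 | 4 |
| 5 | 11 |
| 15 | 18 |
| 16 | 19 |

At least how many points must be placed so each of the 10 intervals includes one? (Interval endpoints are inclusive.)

By right end: [0,4]  [4,8]  [8,9]  [9,10]  [5,11]  [11,14]  [14,17]  [15,18]  [16,19]  [21,22]
[0,4] uncovered → point at 4; [8,9] uncovered → point at 9; [11,14] uncovered → point at 14; [15,18] uncovered → point at 18; [21,22] uncovered → point at 22.
Points: 4, 9, 14, 18, 22 (5 total).

5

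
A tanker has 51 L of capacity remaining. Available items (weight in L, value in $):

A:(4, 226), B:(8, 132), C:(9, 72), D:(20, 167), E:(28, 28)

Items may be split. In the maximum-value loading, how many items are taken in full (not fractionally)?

4

Order: A (226/4=56.50) > B (132/8=16.50) > D (167/20=8.35) > C (72/9=8.00) > E (28/28=1.00)
Fill: take A (4 @ 226) → take B (8 @ 132) → take D (20 @ 167) → take C (9 @ 72) → take 10/28 of E → 10.00; 51/51 used.
4 item(s) taken whole; one partial (take 10/28 of E).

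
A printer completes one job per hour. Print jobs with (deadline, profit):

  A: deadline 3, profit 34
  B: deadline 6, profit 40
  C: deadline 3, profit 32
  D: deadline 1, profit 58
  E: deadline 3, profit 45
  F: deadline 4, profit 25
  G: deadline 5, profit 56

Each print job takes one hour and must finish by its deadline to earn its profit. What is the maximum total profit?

258

By profit: D(d1,58), G(d5,56), E(d3,45), B(d6,40), A(d3,34), C(d3,32), F(d4,25)
D→slot 1; G→slot 5; E→slot 3; B→slot 6; A→slot 2; C skipped; F→slot 4.
Profit = 58 + 34 + 45 + 25 + 56 + 40 = 258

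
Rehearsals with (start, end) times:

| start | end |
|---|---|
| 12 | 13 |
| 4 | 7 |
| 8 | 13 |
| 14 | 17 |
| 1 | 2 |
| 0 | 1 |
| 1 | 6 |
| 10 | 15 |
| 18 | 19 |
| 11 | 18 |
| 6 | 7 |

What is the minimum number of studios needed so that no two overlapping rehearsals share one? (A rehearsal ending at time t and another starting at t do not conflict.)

Events (time:±→running): 0:+→1 1:-→0 1:+→1 1:+→2 2:-→1 4:+→2 6:-→1 6:+→2 7:-→1 7:-→0 8:+→1 10:+→2 11:+→3 12:+→4 … peak 4.

4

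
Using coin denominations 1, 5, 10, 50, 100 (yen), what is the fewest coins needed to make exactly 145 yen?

6

Use the largest denomination that fits, subtract, and repeat.
145 = 1×100 + 4×10 + 1×5
Total coins = 1 + 4 + 1 = 6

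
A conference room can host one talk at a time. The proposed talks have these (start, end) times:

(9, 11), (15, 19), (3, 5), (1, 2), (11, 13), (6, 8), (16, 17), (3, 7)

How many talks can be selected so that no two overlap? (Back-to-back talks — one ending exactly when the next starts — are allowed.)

6

Greedy by earliest finish: after sorting by end time, pick each interval compatible with the last pick.
Sorted by end: (1,2)  (3,5)  (3,7)  (6,8)  (9,11)  (11,13)  (16,17)  (15,19)
take (1,2); take (3,5); skip (3,7); take (6,8); take (9,11); take (11,13); take (16,17).
Selected 6 talks.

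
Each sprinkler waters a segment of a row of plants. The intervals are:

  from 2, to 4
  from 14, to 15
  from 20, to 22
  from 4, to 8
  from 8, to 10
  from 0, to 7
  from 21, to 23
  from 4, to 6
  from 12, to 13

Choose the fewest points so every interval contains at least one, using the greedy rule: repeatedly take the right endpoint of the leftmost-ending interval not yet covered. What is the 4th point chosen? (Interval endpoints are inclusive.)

15

Process intervals by earliest right end; each time one isn't hit yet, stab at its right endpoint.
By right end: [2,4]  [4,6]  [0,7]  [4,8]  [8,10]  [12,13]  [14,15]  [20,22]  [21,23]
[2,4] uncovered → point at 4; [8,10] uncovered → point at 10; [12,13] uncovered → point at 13; [14,15] uncovered → point at 15; [20,22] uncovered → point at 22.
Points: 4, 10, 13, 15, 22 (5 total).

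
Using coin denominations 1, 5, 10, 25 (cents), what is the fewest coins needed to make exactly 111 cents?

6

111 = 4×25 + 1×10 + 1×1
Total coins = 4 + 1 + 1 = 6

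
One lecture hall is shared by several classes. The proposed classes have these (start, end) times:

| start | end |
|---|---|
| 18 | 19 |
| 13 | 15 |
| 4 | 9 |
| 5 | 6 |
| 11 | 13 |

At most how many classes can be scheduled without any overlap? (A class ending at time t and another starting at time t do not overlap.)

By end time: (5,6), (4,9), (11,13), (13,15), (18,19).
Pick (5,6); next start ≥ 6 → (11,13); next start ≥ 13 → (13,15); next start ≥ 15 → (18,19).
Selected 4 classes.

4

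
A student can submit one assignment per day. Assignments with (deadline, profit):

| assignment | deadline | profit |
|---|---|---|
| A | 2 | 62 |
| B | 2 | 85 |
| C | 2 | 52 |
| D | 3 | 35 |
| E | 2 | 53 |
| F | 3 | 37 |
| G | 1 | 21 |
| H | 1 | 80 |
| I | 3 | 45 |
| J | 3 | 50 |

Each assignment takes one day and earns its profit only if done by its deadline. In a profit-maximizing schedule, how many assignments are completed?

Sort by profit descending; place each in the latest free slot ≤ its deadline.
Profit order: B=85 H=80 A=62 E=53 C=52 J=50 I=45 F=37 D=35 G=21
Assign: B→slot 2, H→slot 1, A skipped, E skipped, C skipped, J→slot 3, I skipped, F skipped, D skipped, G skipped.
Slots: [1:H] [2:B] [3:J]
3 of 10 scheduled.

3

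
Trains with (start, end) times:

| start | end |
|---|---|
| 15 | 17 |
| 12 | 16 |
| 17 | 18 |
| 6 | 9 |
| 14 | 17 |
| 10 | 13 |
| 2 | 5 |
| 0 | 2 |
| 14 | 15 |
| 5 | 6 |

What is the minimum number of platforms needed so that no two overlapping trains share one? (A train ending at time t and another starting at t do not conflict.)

3

The answer is the maximum number of intervals overlapping at any instant.
starts: [0, 2, 5, 6, 10, 12, 14, 14, 15, 17]
ends:   [2, 5, 6, 9, 13, 15, 16, 17, 17, 18]
s0→1 e2→0 s2→1 e5→0 s5→1 e6→0 s6→1 e9→0 s10→1 s12→2 e13→1 s14→2 s14→3  — peak 3.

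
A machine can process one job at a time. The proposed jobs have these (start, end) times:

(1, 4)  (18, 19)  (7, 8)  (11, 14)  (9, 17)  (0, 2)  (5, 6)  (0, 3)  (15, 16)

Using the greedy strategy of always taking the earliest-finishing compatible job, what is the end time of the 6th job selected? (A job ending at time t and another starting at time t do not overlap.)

19

Sort by end time and greedily take each interval whose start is ≥ the last chosen end.
By end time: (0,2), (0,3), (1,4), (5,6), (7,8), (11,14), (15,16), (9,17), (18,19).
Pick (0,2); next start ≥ 2 → (5,6); next start ≥ 6 → (7,8); next start ≥ 8 → (11,14); next start ≥ 14 → (15,16); next start ≥ 16 → (18,19).
Selected: (0,2) (5,6) (7,8) (11,14) (15,16) (18,19)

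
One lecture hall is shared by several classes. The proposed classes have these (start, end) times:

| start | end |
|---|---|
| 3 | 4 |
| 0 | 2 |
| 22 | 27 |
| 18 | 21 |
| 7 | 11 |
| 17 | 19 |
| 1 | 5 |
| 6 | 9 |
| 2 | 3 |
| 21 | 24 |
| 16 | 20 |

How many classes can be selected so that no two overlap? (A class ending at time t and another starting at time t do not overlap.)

Sort by end time and greedily take each interval whose start is ≥ the last chosen end.
Sorted by end: (0,2)  (2,3)  (3,4)  (1,5)  (6,9)  (7,11)  (17,19)  (16,20)  (18,21)  (21,24)  (22,27)
take (0,2); take (2,3); take (3,4); take (6,9); take (17,19); skip (16,20); take (21,24).
Selected 6 classes.

6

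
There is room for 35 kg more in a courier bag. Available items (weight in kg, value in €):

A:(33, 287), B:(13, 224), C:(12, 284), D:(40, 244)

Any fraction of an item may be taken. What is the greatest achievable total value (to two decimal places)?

Sort by value per unit weight and fill in that order.
Order: C (284/12=23.67) > B (224/13=17.23) > A (287/33=8.70) > D (244/40=6.10)
Fill: take C (12 @ 284) → take B (13 @ 224) → take 10/33 of A → 86.97; 35/35 used.
Total value = 594.97

594.97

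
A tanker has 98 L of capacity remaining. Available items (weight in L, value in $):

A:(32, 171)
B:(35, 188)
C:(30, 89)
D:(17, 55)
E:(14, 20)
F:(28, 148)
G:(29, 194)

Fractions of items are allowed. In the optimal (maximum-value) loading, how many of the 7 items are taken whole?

3

Sort by value per unit weight and fill in that order.
Order: G (194/29=6.69) > B (188/35=5.37) > A (171/32=5.34) > F (148/28=5.29) > D (55/17=3.24) > C (89/30=2.97) > E (20/14=1.43)
Fill: take G (29 @ 194) → take B (35 @ 188) → take A (32 @ 171) → take 2/28 of F → 10.57; 98/98 used.
3 item(s) taken whole; one partial (take 2/28 of F).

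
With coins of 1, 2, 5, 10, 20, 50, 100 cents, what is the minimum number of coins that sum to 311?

311 − 3×100→11 − 1×10→1 − 1×1→0
Total coins = 3 + 1 + 1 = 5

5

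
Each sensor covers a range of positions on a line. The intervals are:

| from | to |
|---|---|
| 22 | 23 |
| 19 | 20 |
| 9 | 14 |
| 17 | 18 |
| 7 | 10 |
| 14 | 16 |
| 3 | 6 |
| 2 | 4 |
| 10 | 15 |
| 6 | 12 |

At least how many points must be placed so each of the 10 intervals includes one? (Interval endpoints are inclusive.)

Sorted: [2,4] [3,6] [7,10] [6,12] [9,14] [10,15] [14,16] [17,18] [19,20] [22,23]
{[2,4],[3,6]} hit by 4; {[7,10],[6,12],[9,14],[10,15]} hit by 10; {[14,16]} hit by 16; {[17,18]} hit by 18; {[19,20]} hit by 20; {[22,23]} hit by 23.
Points: 4, 10, 16, 18, 20, 23 (6 total).

6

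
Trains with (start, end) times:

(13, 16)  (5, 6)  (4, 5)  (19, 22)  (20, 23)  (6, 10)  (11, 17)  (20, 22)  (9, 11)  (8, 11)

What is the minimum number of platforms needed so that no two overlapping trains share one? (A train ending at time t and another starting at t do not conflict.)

The answer is the maximum number of intervals overlapping at any instant.
Events (time:±→running): 4:+→1 5:-→0 5:+→1 6:-→0 6:+→1 8:+→2 9:+→3 … peak 3.

3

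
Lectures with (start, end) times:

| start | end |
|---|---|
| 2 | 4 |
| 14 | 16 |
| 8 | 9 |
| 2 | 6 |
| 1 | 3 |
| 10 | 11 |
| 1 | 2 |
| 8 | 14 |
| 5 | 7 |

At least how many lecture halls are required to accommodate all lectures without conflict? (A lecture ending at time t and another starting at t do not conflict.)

3

Count concurrent intervals with a sweep; the peak is the room count.
Events (time:±→running): 1:+→1 1:+→2 2:-→1 2:+→2 2:+→3 … peak 3.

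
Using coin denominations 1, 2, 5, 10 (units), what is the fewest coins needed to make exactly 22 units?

Greedy: take as many of the largest coin as possible, then repeat with the remainder.
22 = 2×10 + 1×2
Total coins = 2 + 1 = 3

3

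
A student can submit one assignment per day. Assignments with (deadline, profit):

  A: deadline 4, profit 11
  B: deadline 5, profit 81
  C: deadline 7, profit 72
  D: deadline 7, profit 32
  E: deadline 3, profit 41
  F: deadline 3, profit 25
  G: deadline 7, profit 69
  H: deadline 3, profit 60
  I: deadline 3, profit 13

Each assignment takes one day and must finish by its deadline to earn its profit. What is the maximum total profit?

Profit order: B=81 C=72 G=69 H=60 E=41 D=32 F=25 I=13 A=11
Assign: B→slot 5, C→slot 7, G→slot 6, H→slot 3, E→slot 2, D→slot 4, F→slot 1, I skipped, A skipped.
Slots: [1:F] [2:E] [3:H] [4:D] [5:B] [6:G] [7:C]
Profit = 25 + 41 + 60 + 32 + 81 + 69 + 72 = 380

380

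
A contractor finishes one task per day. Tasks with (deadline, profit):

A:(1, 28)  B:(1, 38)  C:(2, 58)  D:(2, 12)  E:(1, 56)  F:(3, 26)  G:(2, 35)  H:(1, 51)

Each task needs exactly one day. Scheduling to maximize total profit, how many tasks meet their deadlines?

3

Take jobs in profit order; each goes to the latest open slot no later than its deadline.
By profit: C(d2,58), E(d1,56), H(d1,51), B(d1,38), G(d2,35), A(d1,28), F(d3,26), D(d2,12)
C→slot 2; E→slot 1; H skipped; B skipped; G skipped; A skipped; F→slot 3; D skipped.
3 of 8 scheduled.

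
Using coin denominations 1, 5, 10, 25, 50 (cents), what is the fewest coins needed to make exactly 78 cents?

5

78 − 1×50→28 − 1×25→3 − 3×1→0
Total coins = 1 + 1 + 3 = 5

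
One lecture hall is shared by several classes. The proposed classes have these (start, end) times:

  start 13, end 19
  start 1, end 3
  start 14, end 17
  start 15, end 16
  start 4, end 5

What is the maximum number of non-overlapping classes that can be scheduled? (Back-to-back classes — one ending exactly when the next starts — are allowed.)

3

By end time: (1,3), (4,5), (15,16), (14,17), (13,19).
Pick (1,3); next start ≥ 3 → (4,5); next start ≥ 5 → (15,16).
Selected 3 classes.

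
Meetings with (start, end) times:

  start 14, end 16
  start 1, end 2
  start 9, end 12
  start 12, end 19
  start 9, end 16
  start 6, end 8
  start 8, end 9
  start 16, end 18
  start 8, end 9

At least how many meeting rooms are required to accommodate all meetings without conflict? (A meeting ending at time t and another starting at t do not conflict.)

3

The answer is the maximum number of intervals overlapping at any instant.
starts: [1, 6, 8, 8, 9, 9, 12, 14, 16]
ends:   [2, 8, 9, 9, 12, 16, 16, 18, 19]
s1→1 e2→0 s6→1 e8→0 s8→1 s8→2 e9→1 e9→0 s9→1 s9→2 e12→1 s12→2 s14→3  — peak 3.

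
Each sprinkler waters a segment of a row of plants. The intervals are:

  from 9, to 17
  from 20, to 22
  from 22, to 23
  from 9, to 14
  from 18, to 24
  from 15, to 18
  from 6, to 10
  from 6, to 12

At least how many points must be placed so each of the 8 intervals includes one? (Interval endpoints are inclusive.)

Sort by right endpoint; whenever an interval is uncovered, place a point at its right end.
Sorted: [6,10] [6,12] [9,14] [9,17] [15,18] [20,22] [22,23] [18,24]
{[6,10],[6,12],[9,14],[9,17]} hit by 10; {[15,18]} hit by 18; {[20,22],[22,23],[18,24]} hit by 22.
Points: 10, 18, 22 (3 total).

3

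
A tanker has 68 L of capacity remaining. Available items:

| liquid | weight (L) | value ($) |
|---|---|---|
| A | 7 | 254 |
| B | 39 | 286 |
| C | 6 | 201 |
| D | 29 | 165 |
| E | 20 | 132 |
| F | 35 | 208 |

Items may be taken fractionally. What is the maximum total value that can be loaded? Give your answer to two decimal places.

Order: A (254/7=36.29) > C (201/6=33.50) > B (286/39=7.33) > E (132/20=6.60) > F (208/35=5.94) > D (165/29=5.69)
Fill: take A (7 @ 254) → take C (6 @ 201) → take B (39 @ 286) → take 16/20 of E → 105.60; 68/68 used.
Total value = 846.60

846.60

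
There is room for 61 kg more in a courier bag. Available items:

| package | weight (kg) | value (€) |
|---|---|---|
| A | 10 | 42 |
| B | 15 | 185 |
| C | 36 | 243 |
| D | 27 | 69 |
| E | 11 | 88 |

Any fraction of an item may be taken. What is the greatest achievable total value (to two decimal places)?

509.25

Greedy by value/weight ratio, highest first.
Ratios (sorted): B 12.33, E 8.00, C 6.75, A 4.20, D 2.56
take B (15 @ 185); take E (11 @ 88); take 35/36 of C → 236.25. Capacity used 61/61.
Total value = 509.25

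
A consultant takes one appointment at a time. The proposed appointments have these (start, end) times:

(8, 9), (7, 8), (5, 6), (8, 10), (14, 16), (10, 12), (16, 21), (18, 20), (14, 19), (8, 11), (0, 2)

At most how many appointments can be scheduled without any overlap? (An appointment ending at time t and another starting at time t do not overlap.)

By end time: (0,2), (5,6), (7,8), (8,9), (8,10), (8,11), (10,12), (14,16), (14,19), (18,20), (16,21).
Pick (0,2); next start ≥ 2 → (5,6); next start ≥ 6 → (7,8); next start ≥ 8 → (8,9); next start ≥ 9 → (10,12); next start ≥ 12 → (14,16); next start ≥ 16 → (18,20).
Selected 7 appointments.

7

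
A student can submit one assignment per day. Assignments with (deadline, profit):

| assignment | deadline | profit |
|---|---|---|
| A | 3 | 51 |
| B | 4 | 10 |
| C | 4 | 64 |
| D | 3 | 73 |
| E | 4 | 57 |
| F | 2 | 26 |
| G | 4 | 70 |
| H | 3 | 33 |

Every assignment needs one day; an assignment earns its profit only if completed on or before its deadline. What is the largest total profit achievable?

264

By profit: D(d3,73), G(d4,70), C(d4,64), E(d4,57), A(d3,51), H(d3,33), F(d2,26), B(d4,10)
D→slot 3; G→slot 4; C→slot 2; E→slot 1; A skipped; H skipped; F skipped; B skipped.
Profit = 57 + 64 + 73 + 70 = 264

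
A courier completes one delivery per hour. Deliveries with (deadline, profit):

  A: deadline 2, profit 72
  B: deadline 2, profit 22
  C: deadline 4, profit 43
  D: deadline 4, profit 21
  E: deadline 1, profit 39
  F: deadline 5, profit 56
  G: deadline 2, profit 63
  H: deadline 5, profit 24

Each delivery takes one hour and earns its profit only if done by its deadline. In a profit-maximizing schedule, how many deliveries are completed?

5

Take jobs in profit order; each goes to the latest open slot no later than its deadline.
By profit: A(d2,72), G(d2,63), F(d5,56), C(d4,43), E(d1,39), H(d5,24), B(d2,22), D(d4,21)
A→slot 2; G→slot 1; F→slot 5; C→slot 4; E skipped; H→slot 3; B skipped; D skipped.
5 of 8 scheduled.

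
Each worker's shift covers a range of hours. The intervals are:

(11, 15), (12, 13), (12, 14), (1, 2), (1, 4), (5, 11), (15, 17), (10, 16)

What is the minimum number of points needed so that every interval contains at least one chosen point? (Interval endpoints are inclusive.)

Sorted: [1,2] [1,4] [5,11] [12,13] [12,14] [11,15] [10,16] [15,17]
{[1,2],[1,4]} hit by 2; {[5,11]} hit by 11; {[12,13],[12,14],[11,15],[10,16]} hit by 13; {[15,17]} hit by 17.
Points: 2, 11, 13, 17 (4 total).

4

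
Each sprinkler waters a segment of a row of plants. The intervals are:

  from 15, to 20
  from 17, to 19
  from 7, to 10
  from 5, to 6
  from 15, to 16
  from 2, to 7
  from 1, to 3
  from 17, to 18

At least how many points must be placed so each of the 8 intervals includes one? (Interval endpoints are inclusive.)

5

Sort by right endpoint; whenever an interval is uncovered, place a point at its right end.
By right end: [1,3]  [5,6]  [2,7]  [7,10]  [15,16]  [17,18]  [17,19]  [15,20]
[1,3] uncovered → point at 3; [5,6] uncovered → point at 6; [7,10] uncovered → point at 10; [15,16] uncovered → point at 16; [17,18] uncovered → point at 18.
Points: 3, 6, 10, 16, 18 (5 total).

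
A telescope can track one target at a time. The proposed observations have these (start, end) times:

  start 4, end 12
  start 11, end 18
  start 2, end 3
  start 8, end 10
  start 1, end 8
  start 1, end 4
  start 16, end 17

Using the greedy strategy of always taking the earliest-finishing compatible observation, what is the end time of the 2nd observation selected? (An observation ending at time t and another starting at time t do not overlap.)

10

Sorted by end: (2,3)  (1,4)  (1,8)  (8,10)  (4,12)  (16,17)  (11,18)
take (2,3); take (8,10); take (16,17).
Selected: (2,3) (8,10) (16,17)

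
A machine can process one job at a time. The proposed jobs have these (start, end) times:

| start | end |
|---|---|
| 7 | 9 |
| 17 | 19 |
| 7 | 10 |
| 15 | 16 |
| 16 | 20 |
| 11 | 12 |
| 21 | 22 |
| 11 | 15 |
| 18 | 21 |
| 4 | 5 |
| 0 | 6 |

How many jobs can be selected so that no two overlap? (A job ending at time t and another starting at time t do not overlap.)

6

Greedy by earliest finish: after sorting by end time, pick each interval compatible with the last pick.
By end time: (4,5), (0,6), (7,9), (7,10), (11,12), (11,15), (15,16), (17,19), (16,20), (18,21), (21,22).
Pick (4,5); next start ≥ 5 → (7,9); next start ≥ 9 → (11,12); next start ≥ 12 → (15,16); next start ≥ 16 → (17,19); next start ≥ 19 → (21,22).
Selected 6 jobs.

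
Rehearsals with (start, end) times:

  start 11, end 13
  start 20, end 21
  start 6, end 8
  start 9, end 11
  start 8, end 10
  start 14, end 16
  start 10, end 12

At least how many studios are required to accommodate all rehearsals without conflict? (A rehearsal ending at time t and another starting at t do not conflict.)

Events (time:±→running): 6:+→1 8:-→0 8:+→1 9:+→2 … peak 2.

2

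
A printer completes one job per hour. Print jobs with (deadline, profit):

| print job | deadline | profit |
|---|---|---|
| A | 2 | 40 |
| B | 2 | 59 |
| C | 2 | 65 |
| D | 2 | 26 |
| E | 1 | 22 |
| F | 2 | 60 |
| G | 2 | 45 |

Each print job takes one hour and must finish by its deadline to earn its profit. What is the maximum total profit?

Profit order: C=65 F=60 B=59 G=45 A=40 D=26 E=22
Assign: C→slot 2, F→slot 1, B skipped, G skipped, A skipped, D skipped, E skipped.
Slots: [1:F] [2:C]
Profit = 60 + 65 = 125

125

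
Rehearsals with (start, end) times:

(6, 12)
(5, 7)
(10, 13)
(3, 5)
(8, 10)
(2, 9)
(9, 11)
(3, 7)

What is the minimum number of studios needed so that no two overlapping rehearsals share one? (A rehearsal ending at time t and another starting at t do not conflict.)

4

Count concurrent intervals with a sweep; the peak is the room count.
Events (time:±→running): 2:+→1 3:+→2 3:+→3 5:-→2 5:+→3 6:+→4 … peak 4.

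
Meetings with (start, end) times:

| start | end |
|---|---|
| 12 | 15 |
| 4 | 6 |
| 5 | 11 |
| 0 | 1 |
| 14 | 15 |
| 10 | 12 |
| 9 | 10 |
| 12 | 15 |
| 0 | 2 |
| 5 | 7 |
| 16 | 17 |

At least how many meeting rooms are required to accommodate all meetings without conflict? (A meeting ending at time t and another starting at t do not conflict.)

The answer is the maximum number of intervals overlapping at any instant.
starts: [0, 0, 4, 5, 5, 9, 10, 12, 12, 14, 16]
ends:   [1, 2, 6, 7, 10, 11, 12, 15, 15, 15, 17]
s0→1 s0→2 e1→1 e2→0 s4→1 s5→2 s5→3  — peak 3.

3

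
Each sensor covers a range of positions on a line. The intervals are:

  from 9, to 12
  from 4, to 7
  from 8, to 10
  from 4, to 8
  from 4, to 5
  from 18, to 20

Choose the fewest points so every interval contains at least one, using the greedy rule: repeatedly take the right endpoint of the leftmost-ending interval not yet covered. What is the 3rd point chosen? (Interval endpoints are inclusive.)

20

By right end: [4,5]  [4,7]  [4,8]  [8,10]  [9,12]  [18,20]
[4,5] uncovered → point at 5; [8,10] uncovered → point at 10; [18,20] uncovered → point at 20.
Points: 5, 10, 20 (3 total).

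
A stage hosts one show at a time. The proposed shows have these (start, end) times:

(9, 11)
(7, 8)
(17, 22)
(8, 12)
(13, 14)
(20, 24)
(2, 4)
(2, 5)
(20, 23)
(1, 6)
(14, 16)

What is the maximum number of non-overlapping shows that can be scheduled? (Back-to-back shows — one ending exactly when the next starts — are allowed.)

Greedy by earliest finish: after sorting by end time, pick each interval compatible with the last pick.
By end time: (2,4), (2,5), (1,6), (7,8), (9,11), (8,12), (13,14), (14,16), (17,22), (20,23), (20,24).
Pick (2,4); next start ≥ 4 → (7,8); next start ≥ 8 → (9,11); next start ≥ 11 → (13,14); next start ≥ 14 → (14,16); next start ≥ 16 → (17,22).
Selected 6 shows.

6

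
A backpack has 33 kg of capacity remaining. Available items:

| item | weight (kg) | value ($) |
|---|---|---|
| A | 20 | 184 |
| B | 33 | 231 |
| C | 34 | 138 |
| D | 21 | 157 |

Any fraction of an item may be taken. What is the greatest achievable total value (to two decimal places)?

Sort by value per unit weight and fill in that order.
Ratios (sorted): A 9.20, D 7.48, B 7.00, C 4.06
take A (20 @ 184); take 13/21 of D → 97.19. Capacity used 33/33.
Total value = 281.19

281.19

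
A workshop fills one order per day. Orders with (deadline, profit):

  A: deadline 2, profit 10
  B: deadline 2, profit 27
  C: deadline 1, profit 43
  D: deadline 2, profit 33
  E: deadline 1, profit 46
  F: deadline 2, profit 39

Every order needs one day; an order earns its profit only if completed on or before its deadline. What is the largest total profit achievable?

85

Profit order: E=46 C=43 F=39 D=33 B=27 A=10
Assign: E→slot 1, C skipped, F→slot 2, D skipped, B skipped, A skipped.
Slots: [1:E] [2:F]
Profit = 46 + 39 = 85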